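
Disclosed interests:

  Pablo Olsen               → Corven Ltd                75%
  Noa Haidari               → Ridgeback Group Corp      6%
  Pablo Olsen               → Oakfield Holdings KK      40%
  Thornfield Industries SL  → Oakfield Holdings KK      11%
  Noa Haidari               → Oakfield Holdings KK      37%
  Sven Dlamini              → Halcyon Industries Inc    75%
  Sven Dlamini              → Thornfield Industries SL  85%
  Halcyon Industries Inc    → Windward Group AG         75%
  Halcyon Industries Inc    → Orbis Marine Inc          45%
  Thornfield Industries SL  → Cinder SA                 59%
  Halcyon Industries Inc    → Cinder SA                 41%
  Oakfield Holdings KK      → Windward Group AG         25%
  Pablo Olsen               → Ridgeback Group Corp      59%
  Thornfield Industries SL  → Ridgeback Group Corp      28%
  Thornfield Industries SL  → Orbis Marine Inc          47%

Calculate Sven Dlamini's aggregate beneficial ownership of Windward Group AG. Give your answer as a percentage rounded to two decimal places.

58.59%

Sven reaches Windward along 2 paths.
Via Halcyon: 75% × 75% = 56.25%.
Via Thornfield → Oakfield: 85% × 11% × 25% = 2.3375%.
Total: 56.25% + 2.3375% = 58.5875%.
Rounded: 58.59%.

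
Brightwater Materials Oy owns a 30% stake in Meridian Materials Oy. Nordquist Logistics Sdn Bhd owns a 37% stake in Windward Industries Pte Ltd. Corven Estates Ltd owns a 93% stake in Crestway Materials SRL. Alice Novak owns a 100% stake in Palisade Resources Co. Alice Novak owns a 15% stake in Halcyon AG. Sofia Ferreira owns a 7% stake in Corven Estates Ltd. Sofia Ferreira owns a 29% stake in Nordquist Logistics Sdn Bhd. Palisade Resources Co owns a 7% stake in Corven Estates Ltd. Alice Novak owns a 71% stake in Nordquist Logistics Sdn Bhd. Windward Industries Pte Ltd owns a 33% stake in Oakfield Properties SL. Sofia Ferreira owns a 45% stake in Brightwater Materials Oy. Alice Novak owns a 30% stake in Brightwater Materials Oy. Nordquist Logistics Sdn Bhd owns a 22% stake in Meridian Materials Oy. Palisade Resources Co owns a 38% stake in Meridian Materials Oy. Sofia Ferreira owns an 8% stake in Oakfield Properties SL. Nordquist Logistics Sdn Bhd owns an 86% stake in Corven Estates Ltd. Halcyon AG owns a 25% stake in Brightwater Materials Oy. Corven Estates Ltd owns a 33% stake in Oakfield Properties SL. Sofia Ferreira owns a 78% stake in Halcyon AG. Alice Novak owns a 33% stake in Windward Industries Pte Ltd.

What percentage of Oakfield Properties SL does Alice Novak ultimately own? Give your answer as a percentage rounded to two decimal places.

42.02%

Alice reaches Oakfield along 4 paths.
Via Nordquist → Corven: 71% × 86% × 33% = 20.1498%.
Via Palisade → Corven: 100% × 7% × 33% = 2.31%.
Via Windward: 33% × 33% = 10.89%.
Via Nordquist → Windward: 71% × 37% × 33% = 8.6691%.
Total: 20.1498% + 2.31% + 10.89% + 8.6691% = 42.0189%.
Rounded: 42.02%.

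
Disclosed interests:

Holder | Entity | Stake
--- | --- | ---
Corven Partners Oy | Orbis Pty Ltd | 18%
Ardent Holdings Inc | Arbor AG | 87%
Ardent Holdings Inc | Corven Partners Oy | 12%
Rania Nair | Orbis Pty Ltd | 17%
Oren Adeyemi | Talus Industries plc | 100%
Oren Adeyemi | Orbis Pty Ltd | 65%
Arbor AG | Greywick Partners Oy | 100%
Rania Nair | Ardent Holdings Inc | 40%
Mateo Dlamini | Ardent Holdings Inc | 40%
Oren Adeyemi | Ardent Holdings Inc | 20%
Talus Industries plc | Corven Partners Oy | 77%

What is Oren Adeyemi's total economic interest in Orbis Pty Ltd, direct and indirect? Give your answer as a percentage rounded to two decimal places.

Oren reaches Orbis along 3 paths.
Via Talus → Corven: 100% × 77% × 18% = 13.86%.
Via Ardent → Corven: 20% × 12% × 18% = 0.432%.
Direct stake: 65% = 65%.
Total: 13.86% + 0.432% + 65% = 79.292%.
Rounded: 79.29%.

79.29%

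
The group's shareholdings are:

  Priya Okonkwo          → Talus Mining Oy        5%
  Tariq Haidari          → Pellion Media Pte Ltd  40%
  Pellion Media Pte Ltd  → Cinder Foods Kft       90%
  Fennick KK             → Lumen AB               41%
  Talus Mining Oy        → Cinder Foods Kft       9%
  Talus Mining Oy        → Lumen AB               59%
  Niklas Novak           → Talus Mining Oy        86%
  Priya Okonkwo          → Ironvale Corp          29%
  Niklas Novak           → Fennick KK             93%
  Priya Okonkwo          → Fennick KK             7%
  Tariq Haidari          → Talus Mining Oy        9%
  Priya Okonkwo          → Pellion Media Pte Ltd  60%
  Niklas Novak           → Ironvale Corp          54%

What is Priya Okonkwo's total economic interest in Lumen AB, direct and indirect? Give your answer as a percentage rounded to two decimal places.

Priya reaches Lumen along 2 paths.
Via Fennick: 7% × 41% = 2.87%.
Via Talus: 5% × 59% = 2.95%.
Total: 2.87% + 2.95% = 5.82%.

5.82%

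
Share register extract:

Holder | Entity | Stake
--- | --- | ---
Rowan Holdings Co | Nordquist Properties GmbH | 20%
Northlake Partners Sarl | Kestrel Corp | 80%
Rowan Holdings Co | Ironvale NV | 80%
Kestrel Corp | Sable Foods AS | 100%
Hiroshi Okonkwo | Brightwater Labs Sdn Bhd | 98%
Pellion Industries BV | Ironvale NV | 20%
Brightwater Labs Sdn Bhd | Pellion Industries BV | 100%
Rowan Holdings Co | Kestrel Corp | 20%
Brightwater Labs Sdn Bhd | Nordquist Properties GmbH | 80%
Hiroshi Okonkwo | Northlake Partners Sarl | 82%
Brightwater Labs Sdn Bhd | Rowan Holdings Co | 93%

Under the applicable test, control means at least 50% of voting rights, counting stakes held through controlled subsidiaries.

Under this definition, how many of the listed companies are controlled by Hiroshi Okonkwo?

8

Hiroshi holds 82% of Northlake, so Hiroshi controls Northlake.
Hiroshi holds 98% of Brightwater, so Hiroshi controls Brightwater.
Brightwater holds 93% of Rowan, so Hiroshi controls Rowan.
Brightwater holds 100% of Pellion, so Hiroshi controls Pellion.
Rowan and Brightwater together hold 20% + 80% = 100% of Nordquist, so Hiroshi controls Nordquist.
Northlake and Rowan together hold 80% + 20% = 100% of Kestrel, so Hiroshi controls Kestrel.
Kestrel holds 100% of Sable, so Hiroshi controls Sable.
Pellion and Rowan together hold 20% + 80% = 100% of Ironvale, so Hiroshi controls Ironvale.
Hiroshi controls 8 companies.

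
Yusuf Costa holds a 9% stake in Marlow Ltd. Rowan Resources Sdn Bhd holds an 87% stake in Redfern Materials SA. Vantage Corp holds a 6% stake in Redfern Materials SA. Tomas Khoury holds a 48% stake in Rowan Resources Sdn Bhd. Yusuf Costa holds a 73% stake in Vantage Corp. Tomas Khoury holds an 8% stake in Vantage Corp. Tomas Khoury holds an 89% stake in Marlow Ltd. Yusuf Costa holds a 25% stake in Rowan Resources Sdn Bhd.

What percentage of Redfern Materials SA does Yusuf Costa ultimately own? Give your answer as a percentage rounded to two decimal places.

Yusuf reaches Redfern along 2 paths.
Via Rowan: 25% × 87% = 21.75%.
Via Vantage: 73% × 6% = 4.38%.
Total: 21.75% + 4.38% = 26.13%.

26.13%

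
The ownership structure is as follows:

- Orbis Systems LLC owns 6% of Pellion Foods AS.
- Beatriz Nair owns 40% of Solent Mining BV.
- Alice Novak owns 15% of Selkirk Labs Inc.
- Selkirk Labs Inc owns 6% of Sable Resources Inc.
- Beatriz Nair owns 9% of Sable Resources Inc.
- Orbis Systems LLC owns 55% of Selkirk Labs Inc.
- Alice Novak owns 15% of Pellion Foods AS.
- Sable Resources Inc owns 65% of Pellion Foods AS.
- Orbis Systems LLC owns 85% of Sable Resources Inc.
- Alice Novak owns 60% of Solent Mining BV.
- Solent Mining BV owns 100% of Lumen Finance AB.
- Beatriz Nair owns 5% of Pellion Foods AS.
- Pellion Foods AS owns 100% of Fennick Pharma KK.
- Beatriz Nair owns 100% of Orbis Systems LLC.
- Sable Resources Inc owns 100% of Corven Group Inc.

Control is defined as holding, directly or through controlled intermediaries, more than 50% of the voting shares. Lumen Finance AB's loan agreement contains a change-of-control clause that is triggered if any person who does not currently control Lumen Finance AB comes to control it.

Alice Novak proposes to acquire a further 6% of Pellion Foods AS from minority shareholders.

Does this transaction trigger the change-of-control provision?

No

The purchase changes only Alice's holdings, so Alice is the only person who could newly come to control Lumen.
Alice holds 60% of Solent, so Alice controls Solent.
Solent holds 100% of Lumen, so Alice controls Lumen.
So Alice already controls Lumen before the transaction.
After the purchase, Alice's direct stake in Pellion rises to 15% + 6% = 21%.
Alice controlled Lumen already, so this is not a new person acquiring control; every other person's position is unchanged or reduced.
No new person acquires control, so the clause is not triggered.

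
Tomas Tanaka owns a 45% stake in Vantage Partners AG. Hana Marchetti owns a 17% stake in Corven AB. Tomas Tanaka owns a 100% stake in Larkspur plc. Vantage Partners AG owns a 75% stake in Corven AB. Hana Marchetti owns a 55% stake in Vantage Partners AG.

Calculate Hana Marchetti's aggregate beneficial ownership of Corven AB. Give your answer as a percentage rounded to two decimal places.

58.25%

Hana reaches Corven along 2 paths.
Via Vantage: 55% × 75% = 41.25%.
Direct stake: 17% = 17%.
Total: 41.25% + 17% = 58.25%.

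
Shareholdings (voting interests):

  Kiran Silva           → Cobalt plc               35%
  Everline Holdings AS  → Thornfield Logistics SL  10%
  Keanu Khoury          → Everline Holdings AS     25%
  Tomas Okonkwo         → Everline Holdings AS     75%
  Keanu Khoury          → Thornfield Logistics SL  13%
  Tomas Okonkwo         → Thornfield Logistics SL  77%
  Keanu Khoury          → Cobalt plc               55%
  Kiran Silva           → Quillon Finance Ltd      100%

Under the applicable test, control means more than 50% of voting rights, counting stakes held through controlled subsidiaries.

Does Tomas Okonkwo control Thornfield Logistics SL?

Yes

Tomas holds 75% of Everline, so Tomas controls Everline.
Tomas and Everline together hold 77% + 10% = 87% of Thornfield, so Tomas controls Thornfield.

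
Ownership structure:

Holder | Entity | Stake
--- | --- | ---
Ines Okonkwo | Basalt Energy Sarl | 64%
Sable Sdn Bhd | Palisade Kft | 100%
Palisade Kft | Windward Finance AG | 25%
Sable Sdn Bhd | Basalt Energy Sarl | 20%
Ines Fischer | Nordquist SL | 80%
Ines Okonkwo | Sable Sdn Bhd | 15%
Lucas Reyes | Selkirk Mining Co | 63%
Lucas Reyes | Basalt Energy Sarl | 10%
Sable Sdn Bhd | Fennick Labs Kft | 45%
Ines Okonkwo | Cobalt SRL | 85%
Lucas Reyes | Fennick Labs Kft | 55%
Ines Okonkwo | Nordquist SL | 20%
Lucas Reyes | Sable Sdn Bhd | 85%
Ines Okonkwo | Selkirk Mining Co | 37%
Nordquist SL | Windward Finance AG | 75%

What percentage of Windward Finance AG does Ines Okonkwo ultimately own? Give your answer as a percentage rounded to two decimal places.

18.75%

Ines Okonkwo reaches Windward along 2 paths.
Via Nordquist: 20% × 75% = 15%.
Via Sable → Palisade: 15% × 100% × 25% = 3.75%.
Total: 15% + 3.75% = 18.75%.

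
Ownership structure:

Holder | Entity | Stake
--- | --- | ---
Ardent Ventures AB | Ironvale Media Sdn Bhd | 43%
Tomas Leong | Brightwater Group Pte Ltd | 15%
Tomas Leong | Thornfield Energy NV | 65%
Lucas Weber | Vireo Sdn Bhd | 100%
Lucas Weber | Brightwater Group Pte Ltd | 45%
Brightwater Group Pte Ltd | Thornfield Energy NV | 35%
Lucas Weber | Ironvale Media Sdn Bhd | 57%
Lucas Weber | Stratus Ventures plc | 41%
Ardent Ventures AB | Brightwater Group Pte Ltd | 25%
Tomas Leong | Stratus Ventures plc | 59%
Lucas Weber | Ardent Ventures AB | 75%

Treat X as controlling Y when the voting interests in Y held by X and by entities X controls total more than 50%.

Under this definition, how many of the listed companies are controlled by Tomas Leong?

2

Tomas holds 59% of Stratus, so Tomas controls Stratus.
Tomas holds 65% of Thornfield, so Tomas controls Thornfield.
No other company's threshold is met.
Tomas controls 2 companies.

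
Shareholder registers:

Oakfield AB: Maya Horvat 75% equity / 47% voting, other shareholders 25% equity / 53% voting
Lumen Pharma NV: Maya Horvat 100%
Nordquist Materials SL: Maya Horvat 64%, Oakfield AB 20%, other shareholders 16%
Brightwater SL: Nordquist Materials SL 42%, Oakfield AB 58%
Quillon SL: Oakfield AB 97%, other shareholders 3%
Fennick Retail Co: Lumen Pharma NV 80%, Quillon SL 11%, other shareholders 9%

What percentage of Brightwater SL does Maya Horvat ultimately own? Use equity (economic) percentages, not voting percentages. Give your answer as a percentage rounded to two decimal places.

Maya reaches Brightwater along 3 paths.
Via Nordquist: 64% × 42% = 26.88%.
Via Oakfield → Nordquist: 75% × 20% × 42% = 6.3%.
Via Oakfield: 75% × 58% = 43.5%.
Total: 26.88% + 6.3% + 43.5% = 76.68%.

76.68%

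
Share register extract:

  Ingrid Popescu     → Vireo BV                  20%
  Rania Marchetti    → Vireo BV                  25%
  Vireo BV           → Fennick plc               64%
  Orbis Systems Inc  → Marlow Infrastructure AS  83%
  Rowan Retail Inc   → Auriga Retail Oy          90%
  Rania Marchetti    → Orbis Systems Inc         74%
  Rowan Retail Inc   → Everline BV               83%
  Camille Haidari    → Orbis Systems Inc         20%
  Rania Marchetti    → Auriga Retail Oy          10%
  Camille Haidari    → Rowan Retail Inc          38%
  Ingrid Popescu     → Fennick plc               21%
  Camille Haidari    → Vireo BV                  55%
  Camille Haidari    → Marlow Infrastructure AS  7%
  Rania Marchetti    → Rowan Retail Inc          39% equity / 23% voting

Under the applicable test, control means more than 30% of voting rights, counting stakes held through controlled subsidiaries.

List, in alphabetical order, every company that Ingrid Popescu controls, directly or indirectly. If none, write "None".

Ingrid's largest direct stake is 21% in Fennick, which does not meet the threshold.

None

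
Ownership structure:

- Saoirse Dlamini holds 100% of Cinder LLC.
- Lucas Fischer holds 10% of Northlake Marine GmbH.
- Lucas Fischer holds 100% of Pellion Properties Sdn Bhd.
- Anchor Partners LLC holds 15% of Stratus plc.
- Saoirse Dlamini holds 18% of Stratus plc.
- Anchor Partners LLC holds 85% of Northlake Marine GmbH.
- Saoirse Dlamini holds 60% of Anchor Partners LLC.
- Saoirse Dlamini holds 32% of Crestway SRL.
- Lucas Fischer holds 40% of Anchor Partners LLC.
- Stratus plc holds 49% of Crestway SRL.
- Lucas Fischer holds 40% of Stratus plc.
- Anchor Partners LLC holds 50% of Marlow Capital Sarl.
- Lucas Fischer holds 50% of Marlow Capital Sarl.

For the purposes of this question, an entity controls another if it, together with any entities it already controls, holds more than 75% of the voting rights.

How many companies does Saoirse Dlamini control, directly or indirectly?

1

Saoirse holds 100% of Cinder, so Saoirse controls Cinder.
No other company's threshold is met.
Saoirse controls 1 company.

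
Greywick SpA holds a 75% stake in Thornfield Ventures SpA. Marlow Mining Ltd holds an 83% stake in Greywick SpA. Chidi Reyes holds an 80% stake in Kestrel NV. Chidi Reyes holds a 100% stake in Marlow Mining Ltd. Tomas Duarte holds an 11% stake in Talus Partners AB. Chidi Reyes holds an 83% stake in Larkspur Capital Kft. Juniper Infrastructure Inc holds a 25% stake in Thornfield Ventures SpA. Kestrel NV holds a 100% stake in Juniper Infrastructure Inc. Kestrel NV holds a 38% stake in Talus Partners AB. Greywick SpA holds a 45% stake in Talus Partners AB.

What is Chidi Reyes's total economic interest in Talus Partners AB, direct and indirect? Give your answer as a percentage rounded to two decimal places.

67.75%

Chidi reaches Talus along 2 paths.
Via Marlow → Greywick: 100% × 83% × 45% = 37.35%.
Via Kestrel: 80% × 38% = 30.4%.
Total: 37.35% + 30.4% = 67.75%.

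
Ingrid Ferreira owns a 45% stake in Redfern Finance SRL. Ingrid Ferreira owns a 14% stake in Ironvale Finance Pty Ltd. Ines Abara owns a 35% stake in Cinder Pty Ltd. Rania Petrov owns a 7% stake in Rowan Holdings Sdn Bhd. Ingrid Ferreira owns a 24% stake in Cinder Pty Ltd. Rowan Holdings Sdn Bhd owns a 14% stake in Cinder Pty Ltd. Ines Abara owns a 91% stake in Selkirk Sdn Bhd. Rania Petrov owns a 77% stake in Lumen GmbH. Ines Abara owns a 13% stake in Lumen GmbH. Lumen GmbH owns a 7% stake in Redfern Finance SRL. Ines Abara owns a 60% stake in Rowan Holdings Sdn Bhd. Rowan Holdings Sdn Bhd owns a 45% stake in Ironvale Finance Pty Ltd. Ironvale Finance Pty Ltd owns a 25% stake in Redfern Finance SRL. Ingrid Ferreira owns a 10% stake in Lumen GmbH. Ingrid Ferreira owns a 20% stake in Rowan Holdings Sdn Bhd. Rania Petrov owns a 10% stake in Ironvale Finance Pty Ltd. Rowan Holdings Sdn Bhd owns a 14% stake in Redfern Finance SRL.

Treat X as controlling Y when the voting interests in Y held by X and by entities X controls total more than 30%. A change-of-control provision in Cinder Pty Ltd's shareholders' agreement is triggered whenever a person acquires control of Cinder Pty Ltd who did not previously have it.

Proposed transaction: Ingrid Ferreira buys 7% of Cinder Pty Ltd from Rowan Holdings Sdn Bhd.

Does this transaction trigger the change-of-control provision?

Yes

The purchase adds only to Ingrid's holdings (Rowan's stake shrinks), so Ingrid is the only person who could newly come to control Cinder.
Ingrid holds 45% of Redfern, so Ingrid controls Redfern.
In Cinder, Ingrid's side holds only 24%, not > 30%.
So before the transaction, Ingrid does not control Cinder.
After the purchase, Ingrid's direct stake in Cinder rises to 24% + 7% = 31%, and Rowan's stake falls to 7%.
Ingrid holds 31% of Cinder, so Ingrid controls Cinder.
Ingrid did not control Cinder before and does after, so the clause is triggered.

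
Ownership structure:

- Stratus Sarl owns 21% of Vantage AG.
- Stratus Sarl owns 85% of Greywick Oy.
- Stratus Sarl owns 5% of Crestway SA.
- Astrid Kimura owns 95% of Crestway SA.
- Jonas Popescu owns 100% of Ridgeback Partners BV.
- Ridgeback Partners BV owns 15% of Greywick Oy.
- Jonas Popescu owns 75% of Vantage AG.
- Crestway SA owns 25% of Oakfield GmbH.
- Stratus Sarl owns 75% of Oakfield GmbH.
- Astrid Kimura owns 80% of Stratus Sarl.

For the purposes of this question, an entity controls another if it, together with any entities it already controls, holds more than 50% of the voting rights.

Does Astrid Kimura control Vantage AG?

Astrid holds 80% of Stratus, so Astrid controls Stratus.
Stratus and Astrid together hold 5% + 95% = 100% of Crestway, so Astrid controls Crestway.
Stratus holds 85% of Greywick, so Astrid controls Greywick.
Stratus and Crestway together hold 75% + 25% = 100% of Oakfield, so Astrid controls Oakfield.
In Vantage, Astrid's side holds only 21%, not > 50%.
So Astrid does not control Vantage.

No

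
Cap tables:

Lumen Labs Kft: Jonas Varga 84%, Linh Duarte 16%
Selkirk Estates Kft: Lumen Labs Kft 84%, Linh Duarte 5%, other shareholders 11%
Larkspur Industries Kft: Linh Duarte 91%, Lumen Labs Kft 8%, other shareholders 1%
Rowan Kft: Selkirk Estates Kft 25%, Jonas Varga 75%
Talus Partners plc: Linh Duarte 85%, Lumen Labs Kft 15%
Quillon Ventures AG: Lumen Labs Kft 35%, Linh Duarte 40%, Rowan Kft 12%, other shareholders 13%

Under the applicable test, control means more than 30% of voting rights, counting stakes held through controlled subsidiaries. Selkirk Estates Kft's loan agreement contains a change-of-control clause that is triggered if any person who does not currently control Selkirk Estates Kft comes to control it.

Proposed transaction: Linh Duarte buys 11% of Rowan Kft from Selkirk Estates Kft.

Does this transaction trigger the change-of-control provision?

The purchase adds only to Linh's holdings (Selkirk's stake shrinks), so Linh is the only person who could newly come to control Selkirk.
Linh holds 91% of Larkspur, so Linh controls Larkspur.
Linh holds 85% of Talus, so Linh controls Talus.
Linh holds 40% of Quillon, so Linh controls Quillon.
In Selkirk, Linh's side holds only 5%, not > 30%.
So before the transaction, Linh does not control Selkirk.
After the purchase, Linh holds 11% of Rowan directly, and Selkirk's stake falls to 14%.
Linh's side now holds 11% of Rowan, not > 30%, so Linh still does not control Rowan.
After the transaction, Linh's side holds 5% of Selkirk, not > 30%, so Linh still does not control Selkirk.
No new person acquires control, so the clause is not triggered.

No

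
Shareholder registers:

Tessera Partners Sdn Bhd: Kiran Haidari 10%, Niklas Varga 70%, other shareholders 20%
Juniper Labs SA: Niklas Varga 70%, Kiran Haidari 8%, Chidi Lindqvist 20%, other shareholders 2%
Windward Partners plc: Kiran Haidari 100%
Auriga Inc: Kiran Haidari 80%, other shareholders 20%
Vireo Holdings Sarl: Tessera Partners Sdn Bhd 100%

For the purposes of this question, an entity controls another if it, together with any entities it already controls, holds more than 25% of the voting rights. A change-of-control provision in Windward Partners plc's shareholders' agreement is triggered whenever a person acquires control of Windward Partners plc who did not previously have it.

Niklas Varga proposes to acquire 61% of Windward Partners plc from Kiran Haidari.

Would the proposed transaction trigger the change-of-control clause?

The purchase adds only to Niklas's holdings (Kiran's stake shrinks), so Niklas is the only person who could newly come to control Windward.
Niklas holds 70% of Tessera, so Niklas controls Tessera.
Niklas holds 70% of Juniper, so Niklas controls Juniper.
Tessera holds 100% of Vireo, so Niklas controls Vireo.
Neither Niklas nor any entity Niklas controls holds any voting interest in Windward.
So before the transaction, Niklas does not control Windward.
After the purchase, Niklas holds 61% of Windward directly, and Kiran's stake falls to 39%.
Niklas holds 61% of Windward, so Niklas controls Windward.
Niklas did not control Windward before and does after, so the clause is triggered.

Yes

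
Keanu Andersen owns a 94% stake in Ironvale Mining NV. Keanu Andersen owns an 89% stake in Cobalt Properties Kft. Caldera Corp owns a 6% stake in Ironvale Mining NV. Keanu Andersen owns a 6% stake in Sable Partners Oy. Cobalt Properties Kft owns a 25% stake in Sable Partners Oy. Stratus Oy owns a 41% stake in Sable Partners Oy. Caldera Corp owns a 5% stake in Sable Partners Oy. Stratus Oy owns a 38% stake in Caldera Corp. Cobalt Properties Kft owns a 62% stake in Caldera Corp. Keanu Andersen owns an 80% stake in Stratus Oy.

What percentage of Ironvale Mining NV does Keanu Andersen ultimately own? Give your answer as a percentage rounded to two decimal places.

99.13%

Keanu reaches Ironvale along 3 paths.
Direct stake: 94% = 94%.
Via Stratus → Caldera: 80% × 38% × 6% = 1.824%.
Via Cobalt → Caldera: 89% × 62% × 6% = 3.3108%.
Total: 94% + 1.824% + 3.3108% = 99.1348%.
Rounded: 99.13%.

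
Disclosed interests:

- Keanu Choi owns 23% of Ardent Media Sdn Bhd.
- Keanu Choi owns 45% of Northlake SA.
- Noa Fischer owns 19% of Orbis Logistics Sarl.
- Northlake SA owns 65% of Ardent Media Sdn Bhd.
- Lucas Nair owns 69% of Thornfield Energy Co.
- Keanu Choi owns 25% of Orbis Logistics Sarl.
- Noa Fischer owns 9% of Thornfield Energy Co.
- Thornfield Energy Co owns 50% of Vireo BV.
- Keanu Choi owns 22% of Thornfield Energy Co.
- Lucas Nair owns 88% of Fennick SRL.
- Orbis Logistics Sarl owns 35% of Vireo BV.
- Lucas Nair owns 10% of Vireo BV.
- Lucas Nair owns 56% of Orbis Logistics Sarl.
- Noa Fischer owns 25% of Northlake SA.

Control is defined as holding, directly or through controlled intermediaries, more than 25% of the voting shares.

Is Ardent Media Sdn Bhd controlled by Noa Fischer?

Noa's largest direct stake is 25% in Northlake, which does not meet the threshold, so Noa controls no company.
Neither Noa nor any entity Noa controls holds any voting interest in Ardent.
So Noa does not control Ardent.

No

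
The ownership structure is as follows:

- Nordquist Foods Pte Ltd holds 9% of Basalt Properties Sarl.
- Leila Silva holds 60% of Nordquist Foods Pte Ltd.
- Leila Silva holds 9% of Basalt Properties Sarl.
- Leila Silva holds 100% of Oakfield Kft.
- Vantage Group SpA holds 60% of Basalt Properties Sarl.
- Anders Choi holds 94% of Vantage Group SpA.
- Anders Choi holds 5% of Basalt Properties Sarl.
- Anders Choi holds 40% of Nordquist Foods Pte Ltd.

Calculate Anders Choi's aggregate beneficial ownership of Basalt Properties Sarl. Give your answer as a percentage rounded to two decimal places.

65.00%

Anders reaches Basalt along 3 paths.
Via Nordquist: 40% × 9% = 3.6%.
Direct stake: 5% = 5%.
Via Vantage: 94% × 60% = 56.4%.
Total: 3.6% + 5% + 56.4% = 65%.
Rounded: 65.00%.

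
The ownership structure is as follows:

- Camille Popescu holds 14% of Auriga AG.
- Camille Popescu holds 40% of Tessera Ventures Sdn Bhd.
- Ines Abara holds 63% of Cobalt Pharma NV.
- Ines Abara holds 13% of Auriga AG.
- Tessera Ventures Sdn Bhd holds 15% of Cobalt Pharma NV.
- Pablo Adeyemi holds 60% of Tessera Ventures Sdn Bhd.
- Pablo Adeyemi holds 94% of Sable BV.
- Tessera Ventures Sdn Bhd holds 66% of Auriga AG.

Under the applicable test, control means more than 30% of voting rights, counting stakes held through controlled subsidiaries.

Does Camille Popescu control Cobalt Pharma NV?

Camille holds 40% of Tessera, so Camille controls Tessera.
Camille and Tessera together hold 14% + 66% = 80% of Auriga, so Camille controls Auriga.
In Cobalt, Camille's side holds only 15%, not > 30%.
So Camille does not control Cobalt.

No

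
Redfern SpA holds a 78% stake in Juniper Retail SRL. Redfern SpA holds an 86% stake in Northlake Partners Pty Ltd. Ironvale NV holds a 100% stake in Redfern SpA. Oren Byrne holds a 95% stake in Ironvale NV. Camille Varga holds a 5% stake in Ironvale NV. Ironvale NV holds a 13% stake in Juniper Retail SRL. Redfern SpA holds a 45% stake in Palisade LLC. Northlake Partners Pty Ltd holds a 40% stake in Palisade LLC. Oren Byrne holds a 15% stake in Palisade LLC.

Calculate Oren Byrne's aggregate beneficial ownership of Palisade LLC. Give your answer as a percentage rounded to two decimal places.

Oren reaches Palisade along 3 paths.
Via Ironvale → Redfern → Northlake: 95% × 100% × 86% × 40% = 32.68%.
Direct stake: 15% = 15%.
Via Ironvale → Redfern: 95% × 100% × 45% = 42.75%.
Total: 32.68% + 15% + 42.75% = 90.43%.

90.43%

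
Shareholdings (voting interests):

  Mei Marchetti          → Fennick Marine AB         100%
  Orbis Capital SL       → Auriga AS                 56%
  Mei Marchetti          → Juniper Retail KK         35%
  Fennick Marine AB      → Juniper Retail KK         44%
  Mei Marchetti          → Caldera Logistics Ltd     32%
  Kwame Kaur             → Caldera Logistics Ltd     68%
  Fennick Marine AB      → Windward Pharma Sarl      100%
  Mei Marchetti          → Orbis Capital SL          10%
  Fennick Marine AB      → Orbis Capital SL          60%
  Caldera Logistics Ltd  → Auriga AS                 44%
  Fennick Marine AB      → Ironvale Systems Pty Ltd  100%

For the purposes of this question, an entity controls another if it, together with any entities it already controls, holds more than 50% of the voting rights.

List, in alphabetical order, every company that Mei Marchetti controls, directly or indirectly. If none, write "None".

Auriga AS, Fennick Marine AB, Ironvale Systems Pty Ltd, Juniper Retail KK, Orbis Capital SL, Windward Pharma Sarl

Mei holds 100% of Fennick, so Mei controls Fennick.
Fennick and Mei together hold 44% + 35% = 79% of Juniper, so Mei controls Juniper.
Mei and Fennick together hold 10% + 60% = 70% of Orbis, so Mei controls Orbis.
Fennick holds 100% of Windward, so Mei controls Windward.
Fennick holds 100% of Ironvale, so Mei controls Ironvale.
Orbis holds 56% of Auriga, so Mei controls Auriga.
No other company's threshold is met.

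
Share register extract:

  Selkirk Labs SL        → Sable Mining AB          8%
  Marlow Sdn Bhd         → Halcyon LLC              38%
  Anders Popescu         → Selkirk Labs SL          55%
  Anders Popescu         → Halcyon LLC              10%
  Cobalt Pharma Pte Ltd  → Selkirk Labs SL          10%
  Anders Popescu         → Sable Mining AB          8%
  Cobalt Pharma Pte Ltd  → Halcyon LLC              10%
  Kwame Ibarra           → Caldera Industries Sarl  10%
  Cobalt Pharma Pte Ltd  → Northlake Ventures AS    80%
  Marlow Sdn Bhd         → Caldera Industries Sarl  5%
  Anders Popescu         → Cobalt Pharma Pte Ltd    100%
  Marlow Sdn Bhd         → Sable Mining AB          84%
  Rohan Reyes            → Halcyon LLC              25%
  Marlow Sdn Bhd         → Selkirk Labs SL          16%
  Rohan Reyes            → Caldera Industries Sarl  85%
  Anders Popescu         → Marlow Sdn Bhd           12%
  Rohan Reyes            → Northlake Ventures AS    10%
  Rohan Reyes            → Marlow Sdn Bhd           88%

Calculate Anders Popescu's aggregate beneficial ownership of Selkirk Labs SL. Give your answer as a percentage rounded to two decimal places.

Anders reaches Selkirk along 3 paths.
Via Cobalt: 100% × 10% = 10%.
Via Marlow: 12% × 16% = 1.92%.
Direct stake: 55% = 55%.
Total: 10% + 1.92% + 55% = 66.92%.

66.92%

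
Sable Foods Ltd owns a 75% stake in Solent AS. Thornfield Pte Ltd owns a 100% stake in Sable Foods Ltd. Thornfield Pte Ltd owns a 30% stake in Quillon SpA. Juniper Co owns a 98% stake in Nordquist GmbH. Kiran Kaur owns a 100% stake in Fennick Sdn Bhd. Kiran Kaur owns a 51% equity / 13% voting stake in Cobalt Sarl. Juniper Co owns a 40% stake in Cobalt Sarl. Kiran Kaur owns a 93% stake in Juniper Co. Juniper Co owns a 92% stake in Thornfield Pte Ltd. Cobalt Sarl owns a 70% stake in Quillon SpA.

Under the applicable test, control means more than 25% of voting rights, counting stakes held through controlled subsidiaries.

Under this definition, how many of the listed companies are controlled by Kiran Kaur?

8

Kiran holds 93% of Juniper, so Kiran controls Juniper.
Kiran holds 100% of Fennick, so Kiran controls Fennick.
Kiran and Juniper together hold 13% + 40% = 53% of Cobalt, so Kiran controls Cobalt.
Juniper holds 92% of Thornfield, so Kiran controls Thornfield.
Juniper holds 98% of Nordquist, so Kiran controls Nordquist.
Thornfield holds 100% of Sable, so Kiran controls Sable.
Cobalt and Thornfield together hold 70% + 30% = 100% of Quillon, so Kiran controls Quillon.
Sable holds 75% of Solent, so Kiran controls Solent.
Kiran controls 8 companies.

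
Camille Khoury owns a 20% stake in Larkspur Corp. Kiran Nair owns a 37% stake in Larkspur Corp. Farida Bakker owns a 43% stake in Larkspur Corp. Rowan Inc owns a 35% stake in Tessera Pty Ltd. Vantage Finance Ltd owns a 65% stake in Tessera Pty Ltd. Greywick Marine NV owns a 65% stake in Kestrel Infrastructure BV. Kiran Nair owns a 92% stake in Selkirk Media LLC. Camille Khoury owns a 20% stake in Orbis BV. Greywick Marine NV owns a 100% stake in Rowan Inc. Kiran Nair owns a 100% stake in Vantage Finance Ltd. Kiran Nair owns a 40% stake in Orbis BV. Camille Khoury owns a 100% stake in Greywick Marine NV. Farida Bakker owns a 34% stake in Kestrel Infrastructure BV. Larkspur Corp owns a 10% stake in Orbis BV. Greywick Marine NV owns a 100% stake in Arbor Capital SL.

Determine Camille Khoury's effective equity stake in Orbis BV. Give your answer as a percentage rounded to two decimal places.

Camille reaches Orbis along 2 paths.
Via Larkspur: 20% × 10% = 2%.
Direct stake: 20% = 20%.
Total: 2% + 20% = 22%.
Rounded: 22.00%.

22.00%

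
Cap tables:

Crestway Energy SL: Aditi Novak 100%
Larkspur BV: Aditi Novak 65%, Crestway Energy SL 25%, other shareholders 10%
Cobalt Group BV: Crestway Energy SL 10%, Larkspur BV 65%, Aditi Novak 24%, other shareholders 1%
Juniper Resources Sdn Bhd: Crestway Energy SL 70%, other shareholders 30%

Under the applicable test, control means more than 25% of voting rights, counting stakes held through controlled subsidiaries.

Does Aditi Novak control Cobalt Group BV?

Yes

Aditi holds 100% of Crestway, so Aditi controls Crestway.
Aditi and Crestway together hold 65% + 25% = 90% of Larkspur, so Aditi controls Larkspur.
Crestway and Larkspur and Aditi together hold 10% + 65% + 24% = 99% of Cobalt, so Aditi controls Cobalt.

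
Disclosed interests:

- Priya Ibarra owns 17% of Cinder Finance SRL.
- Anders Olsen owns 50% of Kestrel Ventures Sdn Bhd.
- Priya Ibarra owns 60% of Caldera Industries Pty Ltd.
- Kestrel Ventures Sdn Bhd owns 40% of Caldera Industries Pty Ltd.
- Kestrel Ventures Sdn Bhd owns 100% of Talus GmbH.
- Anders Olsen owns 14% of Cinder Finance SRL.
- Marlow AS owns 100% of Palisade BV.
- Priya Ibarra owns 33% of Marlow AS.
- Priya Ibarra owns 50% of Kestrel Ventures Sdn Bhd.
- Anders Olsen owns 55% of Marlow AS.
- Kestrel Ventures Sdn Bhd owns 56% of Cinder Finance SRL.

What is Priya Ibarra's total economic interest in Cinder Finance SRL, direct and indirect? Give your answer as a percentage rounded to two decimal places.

Priya reaches Cinder along 2 paths.
Via Kestrel: 50% × 56% = 28%.
Direct stake: 17% = 17%.
Total: 28% + 17% = 45%.
Rounded: 45.00%.

45.00%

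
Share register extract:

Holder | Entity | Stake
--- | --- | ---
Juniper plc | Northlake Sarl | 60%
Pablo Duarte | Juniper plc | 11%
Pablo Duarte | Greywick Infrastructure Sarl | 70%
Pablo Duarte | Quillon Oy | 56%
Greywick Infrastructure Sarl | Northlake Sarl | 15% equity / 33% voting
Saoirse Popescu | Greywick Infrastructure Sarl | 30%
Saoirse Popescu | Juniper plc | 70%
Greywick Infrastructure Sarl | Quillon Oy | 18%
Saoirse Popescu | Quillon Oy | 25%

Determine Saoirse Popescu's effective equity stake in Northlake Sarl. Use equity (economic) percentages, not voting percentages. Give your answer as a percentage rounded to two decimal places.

Saoirse reaches Northlake along 2 paths.
Via Greywick: 30% × 15% = 4.5%.
Via Juniper: 70% × 60% = 42%.
Total: 4.5% + 42% = 46.5%.
Rounded: 46.50%.

46.50%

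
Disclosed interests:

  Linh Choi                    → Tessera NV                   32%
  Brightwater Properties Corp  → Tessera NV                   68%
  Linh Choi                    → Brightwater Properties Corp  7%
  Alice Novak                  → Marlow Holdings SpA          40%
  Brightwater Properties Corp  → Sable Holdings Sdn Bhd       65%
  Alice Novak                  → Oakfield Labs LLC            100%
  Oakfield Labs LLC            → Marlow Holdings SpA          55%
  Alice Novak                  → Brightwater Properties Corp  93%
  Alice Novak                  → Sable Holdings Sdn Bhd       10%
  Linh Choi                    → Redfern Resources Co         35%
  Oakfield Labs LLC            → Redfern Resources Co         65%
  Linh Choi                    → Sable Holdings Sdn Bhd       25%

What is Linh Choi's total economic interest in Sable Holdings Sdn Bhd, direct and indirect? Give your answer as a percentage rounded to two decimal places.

29.55%

Linh reaches Sable along 2 paths.
Direct stake: 25% = 25%.
Via Brightwater: 7% × 65% = 4.55%.
Total: 25% + 4.55% = 29.55%.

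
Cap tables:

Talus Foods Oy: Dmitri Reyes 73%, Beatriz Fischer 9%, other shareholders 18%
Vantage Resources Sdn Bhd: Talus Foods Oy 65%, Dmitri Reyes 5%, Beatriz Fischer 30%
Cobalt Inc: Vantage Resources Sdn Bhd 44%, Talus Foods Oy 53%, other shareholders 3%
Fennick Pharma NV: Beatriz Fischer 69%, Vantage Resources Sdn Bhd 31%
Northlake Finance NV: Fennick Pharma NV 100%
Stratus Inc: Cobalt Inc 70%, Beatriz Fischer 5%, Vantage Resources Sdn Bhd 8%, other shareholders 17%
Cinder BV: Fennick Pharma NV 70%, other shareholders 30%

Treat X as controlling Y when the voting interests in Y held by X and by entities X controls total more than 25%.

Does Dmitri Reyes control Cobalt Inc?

Dmitri holds 73% of Talus, so Dmitri controls Talus.
Talus and Dmitri together hold 65% + 5% = 70% of Vantage, so Dmitri controls Vantage.
Vantage and Talus together hold 44% + 53% = 97% of Cobalt, so Dmitri controls Cobalt.

Yes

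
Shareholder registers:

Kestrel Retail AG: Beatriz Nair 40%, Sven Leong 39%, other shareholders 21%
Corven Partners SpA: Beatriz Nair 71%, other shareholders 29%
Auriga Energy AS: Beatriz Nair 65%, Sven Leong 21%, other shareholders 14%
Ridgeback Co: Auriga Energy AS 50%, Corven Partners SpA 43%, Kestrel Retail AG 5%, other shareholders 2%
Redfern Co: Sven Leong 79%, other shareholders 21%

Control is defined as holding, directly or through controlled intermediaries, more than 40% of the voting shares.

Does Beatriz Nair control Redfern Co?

Beatriz holds 71% of Corven, so Beatriz controls Corven.
Beatriz holds 65% of Auriga, so Beatriz controls Auriga.
Auriga and Corven together hold 50% + 43% = 93% of Ridgeback, so Beatriz controls Ridgeback.
Neither Beatriz nor any entity Beatriz controls holds any voting interest in Redfern.
So Beatriz does not control Redfern.

No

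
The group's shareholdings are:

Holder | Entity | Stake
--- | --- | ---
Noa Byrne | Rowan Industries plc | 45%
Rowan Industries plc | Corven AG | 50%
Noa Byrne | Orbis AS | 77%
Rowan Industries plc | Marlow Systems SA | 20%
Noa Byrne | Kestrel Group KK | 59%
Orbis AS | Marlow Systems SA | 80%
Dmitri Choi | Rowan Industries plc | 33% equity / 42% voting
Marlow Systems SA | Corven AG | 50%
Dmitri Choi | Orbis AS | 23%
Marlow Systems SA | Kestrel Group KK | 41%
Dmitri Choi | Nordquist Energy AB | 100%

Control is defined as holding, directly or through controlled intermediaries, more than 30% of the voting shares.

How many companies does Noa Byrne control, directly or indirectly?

5

Noa holds 77% of Orbis, so Noa controls Orbis.
Noa holds 45% of Rowan, so Noa controls Rowan.
Orbis and Rowan together hold 80% + 20% = 100% of Marlow, so Noa controls Marlow.
Marlow and Rowan together hold 50% + 50% = 100% of Corven, so Noa controls Corven.
Noa and Marlow together hold 59% + 41% = 100% of Kestrel, so Noa controls Kestrel.
No other company's threshold is met.
Noa controls 5 companies.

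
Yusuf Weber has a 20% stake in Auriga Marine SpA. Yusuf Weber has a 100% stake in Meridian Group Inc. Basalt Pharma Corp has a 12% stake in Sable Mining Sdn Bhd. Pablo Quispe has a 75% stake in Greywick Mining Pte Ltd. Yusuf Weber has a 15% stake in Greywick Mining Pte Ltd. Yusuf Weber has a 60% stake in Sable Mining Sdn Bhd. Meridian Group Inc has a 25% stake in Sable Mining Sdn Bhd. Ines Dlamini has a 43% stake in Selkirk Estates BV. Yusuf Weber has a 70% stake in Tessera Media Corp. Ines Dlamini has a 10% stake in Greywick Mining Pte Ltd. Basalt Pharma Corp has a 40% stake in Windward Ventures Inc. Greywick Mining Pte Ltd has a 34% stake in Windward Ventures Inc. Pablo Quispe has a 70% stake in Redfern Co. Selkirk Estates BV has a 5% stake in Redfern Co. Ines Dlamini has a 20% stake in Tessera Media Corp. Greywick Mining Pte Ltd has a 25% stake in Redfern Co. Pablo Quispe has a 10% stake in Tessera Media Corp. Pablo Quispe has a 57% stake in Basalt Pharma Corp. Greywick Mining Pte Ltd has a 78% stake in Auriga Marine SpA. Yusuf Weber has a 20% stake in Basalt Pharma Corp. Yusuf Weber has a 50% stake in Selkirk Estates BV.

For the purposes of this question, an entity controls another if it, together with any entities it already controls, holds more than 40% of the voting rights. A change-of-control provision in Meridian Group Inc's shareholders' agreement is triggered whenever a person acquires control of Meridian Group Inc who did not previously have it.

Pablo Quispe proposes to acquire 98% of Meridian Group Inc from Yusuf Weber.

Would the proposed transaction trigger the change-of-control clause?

Yes

The purchase adds only to Pablo's holdings (Yusuf's stake shrinks), so Pablo is the only person who could newly come to control Meridian.
Pablo holds 57% of Basalt, so Pablo controls Basalt.
Pablo holds 75% of Greywick, so Pablo controls Greywick.
Greywick and Pablo together hold 25% + 70% = 95% of Redfern, so Pablo controls Redfern.
Greywick holds 78% of Auriga, so Pablo controls Auriga.
Greywick and Basalt together hold 34% + 40% = 74% of Windward, so Pablo controls Windward.
Neither Pablo nor any entity Pablo controls holds any voting interest in Meridian.
So before the transaction, Pablo does not control Meridian.
After the purchase, Pablo holds 98% of Meridian directly, and Yusuf's stake falls to 2%.
Pablo holds 98% of Meridian, so Pablo controls Meridian.
Pablo did not control Meridian before and does after, so the clause is triggered.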